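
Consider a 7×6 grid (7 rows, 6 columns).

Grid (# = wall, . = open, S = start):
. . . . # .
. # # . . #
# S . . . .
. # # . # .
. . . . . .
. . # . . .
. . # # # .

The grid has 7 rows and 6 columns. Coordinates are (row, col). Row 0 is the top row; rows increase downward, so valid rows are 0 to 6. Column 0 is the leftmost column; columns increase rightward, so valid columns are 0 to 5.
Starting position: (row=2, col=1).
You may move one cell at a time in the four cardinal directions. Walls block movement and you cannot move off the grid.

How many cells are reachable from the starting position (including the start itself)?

BFS flood-fill from (row=2, col=1):
  Distance 0: (row=2, col=1)
  Distance 1: (row=2, col=2)
  Distance 2: (row=2, col=3)
  Distance 3: (row=1, col=3), (row=2, col=4), (row=3, col=3)
  Distance 4: (row=0, col=3), (row=1, col=4), (row=2, col=5), (row=4, col=3)
  Distance 5: (row=0, col=2), (row=3, col=5), (row=4, col=2), (row=4, col=4), (row=5, col=3)
  Distance 6: (row=0, col=1), (row=4, col=1), (row=4, col=5), (row=5, col=4)
  Distance 7: (row=0, col=0), (row=4, col=0), (row=5, col=1), (row=5, col=5)
  Distance 8: (row=1, col=0), (row=3, col=0), (row=5, col=0), (row=6, col=1), (row=6, col=5)
  Distance 9: (row=6, col=0)
Total reachable: 29 (grid has 30 open cells total)

Answer: Reachable cells: 29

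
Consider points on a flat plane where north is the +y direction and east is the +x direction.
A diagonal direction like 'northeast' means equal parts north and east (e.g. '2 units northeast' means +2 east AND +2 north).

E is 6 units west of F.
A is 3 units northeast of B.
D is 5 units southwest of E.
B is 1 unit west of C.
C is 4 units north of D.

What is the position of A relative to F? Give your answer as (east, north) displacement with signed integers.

Place F at the origin (east=0, north=0).
  E is 6 units west of F: delta (east=-6, north=+0); E at (east=-6, north=0).
  D is 5 units southwest of E: delta (east=-5, north=-5); D at (east=-11, north=-5).
  C is 4 units north of D: delta (east=+0, north=+4); C at (east=-11, north=-1).
  B is 1 unit west of C: delta (east=-1, north=+0); B at (east=-12, north=-1).
  A is 3 units northeast of B: delta (east=+3, north=+3); A at (east=-9, north=2).
Therefore A relative to F: (east=-9, north=2).

Answer: A is at (east=-9, north=2) relative to F.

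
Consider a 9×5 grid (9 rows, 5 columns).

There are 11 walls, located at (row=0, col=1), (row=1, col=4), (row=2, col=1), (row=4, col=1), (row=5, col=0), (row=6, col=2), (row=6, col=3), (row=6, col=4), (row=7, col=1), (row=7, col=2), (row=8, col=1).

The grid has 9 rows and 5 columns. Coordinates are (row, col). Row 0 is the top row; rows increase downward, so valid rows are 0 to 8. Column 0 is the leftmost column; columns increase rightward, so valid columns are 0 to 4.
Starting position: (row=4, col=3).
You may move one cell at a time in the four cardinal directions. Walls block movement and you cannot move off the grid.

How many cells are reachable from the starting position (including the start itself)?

Answer: Reachable cells: 29

Derivation:
BFS flood-fill from (row=4, col=3):
  Distance 0: (row=4, col=3)
  Distance 1: (row=3, col=3), (row=4, col=2), (row=4, col=4), (row=5, col=3)
  Distance 2: (row=2, col=3), (row=3, col=2), (row=3, col=4), (row=5, col=2), (row=5, col=4)
  Distance 3: (row=1, col=3), (row=2, col=2), (row=2, col=4), (row=3, col=1), (row=5, col=1)
  Distance 4: (row=0, col=3), (row=1, col=2), (row=3, col=0), (row=6, col=1)
  Distance 5: (row=0, col=2), (row=0, col=4), (row=1, col=1), (row=2, col=0), (row=4, col=0), (row=6, col=0)
  Distance 6: (row=1, col=0), (row=7, col=0)
  Distance 7: (row=0, col=0), (row=8, col=0)
Total reachable: 29 (grid has 34 open cells total)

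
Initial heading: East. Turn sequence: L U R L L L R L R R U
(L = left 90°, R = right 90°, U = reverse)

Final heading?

Answer: Final heading: North

Derivation:
Start: East
  L (left (90° counter-clockwise)) -> North
  U (U-turn (180°)) -> South
  R (right (90° clockwise)) -> West
  L (left (90° counter-clockwise)) -> South
  L (left (90° counter-clockwise)) -> East
  L (left (90° counter-clockwise)) -> North
  R (right (90° clockwise)) -> East
  L (left (90° counter-clockwise)) -> North
  R (right (90° clockwise)) -> East
  R (right (90° clockwise)) -> South
  U (U-turn (180°)) -> North
Final: North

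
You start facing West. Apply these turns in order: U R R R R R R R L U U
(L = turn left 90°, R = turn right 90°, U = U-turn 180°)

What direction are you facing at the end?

Answer: Final heading: West

Derivation:
Start: West
  U (U-turn (180°)) -> East
  R (right (90° clockwise)) -> South
  R (right (90° clockwise)) -> West
  R (right (90° clockwise)) -> North
  R (right (90° clockwise)) -> East
  R (right (90° clockwise)) -> South
  R (right (90° clockwise)) -> West
  R (right (90° clockwise)) -> North
  L (left (90° counter-clockwise)) -> West
  U (U-turn (180°)) -> East
  U (U-turn (180°)) -> West
Final: West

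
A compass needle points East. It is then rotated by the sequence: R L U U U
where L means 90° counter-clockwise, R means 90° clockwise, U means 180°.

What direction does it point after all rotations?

Start: East
  R (right (90° clockwise)) -> South
  L (left (90° counter-clockwise)) -> East
  U (U-turn (180°)) -> West
  U (U-turn (180°)) -> East
  U (U-turn (180°)) -> West
Final: West

Answer: Final heading: West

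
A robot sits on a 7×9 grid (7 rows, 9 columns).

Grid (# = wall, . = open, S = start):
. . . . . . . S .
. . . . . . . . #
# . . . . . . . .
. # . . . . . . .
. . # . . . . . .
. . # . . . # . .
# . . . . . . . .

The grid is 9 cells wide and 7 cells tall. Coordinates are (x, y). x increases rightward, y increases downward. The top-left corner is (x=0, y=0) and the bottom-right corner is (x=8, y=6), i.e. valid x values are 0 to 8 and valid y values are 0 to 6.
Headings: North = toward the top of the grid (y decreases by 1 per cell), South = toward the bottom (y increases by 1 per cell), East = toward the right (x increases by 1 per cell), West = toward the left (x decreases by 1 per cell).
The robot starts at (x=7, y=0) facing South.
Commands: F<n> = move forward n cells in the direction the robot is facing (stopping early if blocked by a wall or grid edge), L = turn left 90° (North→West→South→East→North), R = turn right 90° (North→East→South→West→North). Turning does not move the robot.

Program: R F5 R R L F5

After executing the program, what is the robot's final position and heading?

Start: (x=7, y=0), facing South
  R: turn right, now facing West
  F5: move forward 5, now at (x=2, y=0)
  R: turn right, now facing North
  R: turn right, now facing East
  L: turn left, now facing North
  F5: move forward 0/5 (blocked), now at (x=2, y=0)
Final: (x=2, y=0), facing North

Answer: Final position: (x=2, y=0), facing North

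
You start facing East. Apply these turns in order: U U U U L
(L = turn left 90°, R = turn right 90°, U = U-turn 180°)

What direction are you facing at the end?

Start: East
  U (U-turn (180°)) -> West
  U (U-turn (180°)) -> East
  U (U-turn (180°)) -> West
  U (U-turn (180°)) -> East
  L (left (90° counter-clockwise)) -> North
Final: North

Answer: Final heading: North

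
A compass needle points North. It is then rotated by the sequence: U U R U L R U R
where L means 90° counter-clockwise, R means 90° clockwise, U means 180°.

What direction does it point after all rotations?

Start: North
  U (U-turn (180°)) -> South
  U (U-turn (180°)) -> North
  R (right (90° clockwise)) -> East
  U (U-turn (180°)) -> West
  L (left (90° counter-clockwise)) -> South
  R (right (90° clockwise)) -> West
  U (U-turn (180°)) -> East
  R (right (90° clockwise)) -> South
Final: South

Answer: Final heading: South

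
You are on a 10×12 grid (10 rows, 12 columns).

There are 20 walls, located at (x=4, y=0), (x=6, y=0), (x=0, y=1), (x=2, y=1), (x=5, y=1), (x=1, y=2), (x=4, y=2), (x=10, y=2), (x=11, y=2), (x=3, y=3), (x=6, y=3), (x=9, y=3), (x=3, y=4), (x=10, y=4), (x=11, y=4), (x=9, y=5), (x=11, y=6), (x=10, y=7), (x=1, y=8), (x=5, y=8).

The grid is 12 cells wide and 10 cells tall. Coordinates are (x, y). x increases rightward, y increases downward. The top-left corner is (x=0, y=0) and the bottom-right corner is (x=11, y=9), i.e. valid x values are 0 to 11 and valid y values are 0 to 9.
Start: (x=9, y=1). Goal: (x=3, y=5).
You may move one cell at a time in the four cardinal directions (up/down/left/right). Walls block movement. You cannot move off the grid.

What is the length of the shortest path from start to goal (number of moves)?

BFS from (x=9, y=1) until reaching (x=3, y=5):
  Distance 0: (x=9, y=1)
  Distance 1: (x=9, y=0), (x=8, y=1), (x=10, y=1), (x=9, y=2)
  Distance 2: (x=8, y=0), (x=10, y=0), (x=7, y=1), (x=11, y=1), (x=8, y=2)
  Distance 3: (x=7, y=0), (x=11, y=0), (x=6, y=1), (x=7, y=2), (x=8, y=3)
  Distance 4: (x=6, y=2), (x=7, y=3), (x=8, y=4)
  Distance 5: (x=5, y=2), (x=7, y=4), (x=9, y=4), (x=8, y=5)
  Distance 6: (x=5, y=3), (x=6, y=4), (x=7, y=5), (x=8, y=6)
  Distance 7: (x=4, y=3), (x=5, y=4), (x=6, y=5), (x=7, y=6), (x=9, y=6), (x=8, y=7)
  Distance 8: (x=4, y=4), (x=5, y=5), (x=6, y=6), (x=10, y=6), (x=7, y=7), (x=9, y=7), (x=8, y=8)
  Distance 9: (x=4, y=5), (x=10, y=5), (x=5, y=6), (x=6, y=7), (x=7, y=8), (x=9, y=8), (x=8, y=9)
  Distance 10: (x=3, y=5), (x=11, y=5), (x=4, y=6), (x=5, y=7), (x=6, y=8), (x=10, y=8), (x=7, y=9), (x=9, y=9)  <- goal reached here
One shortest path (10 moves): (x=9, y=1) -> (x=8, y=1) -> (x=7, y=1) -> (x=6, y=1) -> (x=6, y=2) -> (x=5, y=2) -> (x=5, y=3) -> (x=4, y=3) -> (x=4, y=4) -> (x=4, y=5) -> (x=3, y=5)

Answer: Shortest path length: 10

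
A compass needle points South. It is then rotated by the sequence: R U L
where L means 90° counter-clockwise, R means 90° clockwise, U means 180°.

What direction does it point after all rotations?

Answer: Final heading: North

Derivation:
Start: South
  R (right (90° clockwise)) -> West
  U (U-turn (180°)) -> East
  L (left (90° counter-clockwise)) -> North
Final: North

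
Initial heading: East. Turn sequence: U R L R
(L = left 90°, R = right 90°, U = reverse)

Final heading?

Answer: Final heading: North

Derivation:
Start: East
  U (U-turn (180°)) -> West
  R (right (90° clockwise)) -> North
  L (left (90° counter-clockwise)) -> West
  R (right (90° clockwise)) -> North
Final: North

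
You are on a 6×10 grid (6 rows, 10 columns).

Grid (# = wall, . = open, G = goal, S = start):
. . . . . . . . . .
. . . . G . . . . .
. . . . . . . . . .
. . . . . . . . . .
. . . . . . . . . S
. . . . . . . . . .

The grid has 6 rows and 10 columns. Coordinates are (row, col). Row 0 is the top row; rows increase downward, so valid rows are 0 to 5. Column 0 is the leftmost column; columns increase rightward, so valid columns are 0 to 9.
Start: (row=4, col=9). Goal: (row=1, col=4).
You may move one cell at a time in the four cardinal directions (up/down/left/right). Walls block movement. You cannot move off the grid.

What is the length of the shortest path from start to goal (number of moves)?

BFS from (row=4, col=9) until reaching (row=1, col=4):
  Distance 0: (row=4, col=9)
  Distance 1: (row=3, col=9), (row=4, col=8), (row=5, col=9)
  Distance 2: (row=2, col=9), (row=3, col=8), (row=4, col=7), (row=5, col=8)
  Distance 3: (row=1, col=9), (row=2, col=8), (row=3, col=7), (row=4, col=6), (row=5, col=7)
  Distance 4: (row=0, col=9), (row=1, col=8), (row=2, col=7), (row=3, col=6), (row=4, col=5), (row=5, col=6)
  Distance 5: (row=0, col=8), (row=1, col=7), (row=2, col=6), (row=3, col=5), (row=4, col=4), (row=5, col=5)
  Distance 6: (row=0, col=7), (row=1, col=6), (row=2, col=5), (row=3, col=4), (row=4, col=3), (row=5, col=4)
  Distance 7: (row=0, col=6), (row=1, col=5), (row=2, col=4), (row=3, col=3), (row=4, col=2), (row=5, col=3)
  Distance 8: (row=0, col=5), (row=1, col=4), (row=2, col=3), (row=3, col=2), (row=4, col=1), (row=5, col=2)  <- goal reached here
One shortest path (8 moves): (row=4, col=9) -> (row=4, col=8) -> (row=4, col=7) -> (row=4, col=6) -> (row=4, col=5) -> (row=4, col=4) -> (row=3, col=4) -> (row=2, col=4) -> (row=1, col=4)

Answer: Shortest path length: 8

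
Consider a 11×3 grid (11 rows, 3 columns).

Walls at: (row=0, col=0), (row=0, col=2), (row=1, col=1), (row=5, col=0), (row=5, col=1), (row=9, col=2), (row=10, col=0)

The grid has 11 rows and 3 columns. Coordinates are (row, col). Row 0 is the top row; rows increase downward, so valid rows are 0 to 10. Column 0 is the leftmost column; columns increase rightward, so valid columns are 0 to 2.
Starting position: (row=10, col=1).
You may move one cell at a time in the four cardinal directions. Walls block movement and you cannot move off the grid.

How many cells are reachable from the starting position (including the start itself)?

BFS flood-fill from (row=10, col=1):
  Distance 0: (row=10, col=1)
  Distance 1: (row=9, col=1), (row=10, col=2)
  Distance 2: (row=8, col=1), (row=9, col=0)
  Distance 3: (row=7, col=1), (row=8, col=0), (row=8, col=2)
  Distance 4: (row=6, col=1), (row=7, col=0), (row=7, col=2)
  Distance 5: (row=6, col=0), (row=6, col=2)
  Distance 6: (row=5, col=2)
  Distance 7: (row=4, col=2)
  Distance 8: (row=3, col=2), (row=4, col=1)
  Distance 9: (row=2, col=2), (row=3, col=1), (row=4, col=0)
  Distance 10: (row=1, col=2), (row=2, col=1), (row=3, col=0)
  Distance 11: (row=2, col=0)
  Distance 12: (row=1, col=0)
Total reachable: 25 (grid has 26 open cells total)

Answer: Reachable cells: 25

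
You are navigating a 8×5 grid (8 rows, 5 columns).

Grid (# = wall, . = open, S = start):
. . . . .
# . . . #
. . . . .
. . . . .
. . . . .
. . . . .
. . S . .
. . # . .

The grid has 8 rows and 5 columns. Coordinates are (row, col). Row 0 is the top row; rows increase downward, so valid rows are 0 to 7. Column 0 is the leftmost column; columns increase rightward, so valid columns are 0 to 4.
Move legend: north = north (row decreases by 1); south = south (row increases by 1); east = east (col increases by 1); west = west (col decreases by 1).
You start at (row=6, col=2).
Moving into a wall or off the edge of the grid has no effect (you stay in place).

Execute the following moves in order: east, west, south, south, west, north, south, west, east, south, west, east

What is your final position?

Answer: Final position: (row=7, col=1)

Derivation:
Start: (row=6, col=2)
  east (east): (row=6, col=2) -> (row=6, col=3)
  west (west): (row=6, col=3) -> (row=6, col=2)
  south (south): blocked, stay at (row=6, col=2)
  south (south): blocked, stay at (row=6, col=2)
  west (west): (row=6, col=2) -> (row=6, col=1)
  north (north): (row=6, col=1) -> (row=5, col=1)
  south (south): (row=5, col=1) -> (row=6, col=1)
  west (west): (row=6, col=1) -> (row=6, col=0)
  east (east): (row=6, col=0) -> (row=6, col=1)
  south (south): (row=6, col=1) -> (row=7, col=1)
  west (west): (row=7, col=1) -> (row=7, col=0)
  east (east): (row=7, col=0) -> (row=7, col=1)
Final: (row=7, col=1)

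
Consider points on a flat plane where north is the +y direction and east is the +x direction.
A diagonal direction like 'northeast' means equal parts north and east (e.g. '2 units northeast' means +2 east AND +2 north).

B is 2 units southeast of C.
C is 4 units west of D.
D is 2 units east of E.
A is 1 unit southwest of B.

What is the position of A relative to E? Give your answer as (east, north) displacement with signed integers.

Place E at the origin (east=0, north=0).
  D is 2 units east of E: delta (east=+2, north=+0); D at (east=2, north=0).
  C is 4 units west of D: delta (east=-4, north=+0); C at (east=-2, north=0).
  B is 2 units southeast of C: delta (east=+2, north=-2); B at (east=0, north=-2).
  A is 1 unit southwest of B: delta (east=-1, north=-1); A at (east=-1, north=-3).
Therefore A relative to E: (east=-1, north=-3).

Answer: A is at (east=-1, north=-3) relative to E.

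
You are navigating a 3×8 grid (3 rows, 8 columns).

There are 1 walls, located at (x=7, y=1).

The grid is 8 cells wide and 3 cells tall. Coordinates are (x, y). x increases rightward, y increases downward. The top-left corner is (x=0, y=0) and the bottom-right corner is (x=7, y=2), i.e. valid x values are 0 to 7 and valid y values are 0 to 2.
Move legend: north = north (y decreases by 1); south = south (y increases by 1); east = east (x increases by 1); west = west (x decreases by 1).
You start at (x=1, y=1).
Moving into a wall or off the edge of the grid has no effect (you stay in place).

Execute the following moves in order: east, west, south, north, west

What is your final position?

Answer: Final position: (x=0, y=1)

Derivation:
Start: (x=1, y=1)
  east (east): (x=1, y=1) -> (x=2, y=1)
  west (west): (x=2, y=1) -> (x=1, y=1)
  south (south): (x=1, y=1) -> (x=1, y=2)
  north (north): (x=1, y=2) -> (x=1, y=1)
  west (west): (x=1, y=1) -> (x=0, y=1)
Final: (x=0, y=1)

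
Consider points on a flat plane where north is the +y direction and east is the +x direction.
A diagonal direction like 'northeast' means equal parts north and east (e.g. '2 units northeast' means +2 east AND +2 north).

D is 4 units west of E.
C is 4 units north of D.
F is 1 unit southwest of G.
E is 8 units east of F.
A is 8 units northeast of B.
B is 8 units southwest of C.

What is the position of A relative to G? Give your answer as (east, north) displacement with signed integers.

Place G at the origin (east=0, north=0).
  F is 1 unit southwest of G: delta (east=-1, north=-1); F at (east=-1, north=-1).
  E is 8 units east of F: delta (east=+8, north=+0); E at (east=7, north=-1).
  D is 4 units west of E: delta (east=-4, north=+0); D at (east=3, north=-1).
  C is 4 units north of D: delta (east=+0, north=+4); C at (east=3, north=3).
  B is 8 units southwest of C: delta (east=-8, north=-8); B at (east=-5, north=-5).
  A is 8 units northeast of B: delta (east=+8, north=+8); A at (east=3, north=3).
Therefore A relative to G: (east=3, north=3).

Answer: A is at (east=3, north=3) relative to G.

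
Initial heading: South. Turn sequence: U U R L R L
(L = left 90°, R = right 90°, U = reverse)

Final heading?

Start: South
  U (U-turn (180°)) -> North
  U (U-turn (180°)) -> South
  R (right (90° clockwise)) -> West
  L (left (90° counter-clockwise)) -> South
  R (right (90° clockwise)) -> West
  L (left (90° counter-clockwise)) -> South
Final: South

Answer: Final heading: South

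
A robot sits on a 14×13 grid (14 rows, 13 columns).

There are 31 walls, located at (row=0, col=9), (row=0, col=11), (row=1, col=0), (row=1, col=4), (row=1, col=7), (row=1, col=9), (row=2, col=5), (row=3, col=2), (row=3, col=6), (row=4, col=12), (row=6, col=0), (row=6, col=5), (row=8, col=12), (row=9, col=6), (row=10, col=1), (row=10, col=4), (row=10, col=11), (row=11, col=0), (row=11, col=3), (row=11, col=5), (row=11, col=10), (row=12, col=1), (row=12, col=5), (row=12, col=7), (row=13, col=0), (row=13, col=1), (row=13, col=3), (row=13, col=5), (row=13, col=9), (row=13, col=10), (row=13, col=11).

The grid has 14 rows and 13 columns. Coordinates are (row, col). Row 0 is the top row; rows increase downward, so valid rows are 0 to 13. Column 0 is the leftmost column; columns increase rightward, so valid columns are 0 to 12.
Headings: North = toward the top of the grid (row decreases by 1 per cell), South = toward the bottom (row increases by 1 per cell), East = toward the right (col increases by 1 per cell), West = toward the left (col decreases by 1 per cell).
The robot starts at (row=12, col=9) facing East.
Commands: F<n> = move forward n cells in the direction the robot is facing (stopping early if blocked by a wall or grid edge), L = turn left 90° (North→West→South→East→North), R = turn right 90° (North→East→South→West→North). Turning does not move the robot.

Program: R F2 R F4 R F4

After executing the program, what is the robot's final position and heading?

Answer: Final position: (row=8, col=8), facing North

Derivation:
Start: (row=12, col=9), facing East
  R: turn right, now facing South
  F2: move forward 0/2 (blocked), now at (row=12, col=9)
  R: turn right, now facing West
  F4: move forward 1/4 (blocked), now at (row=12, col=8)
  R: turn right, now facing North
  F4: move forward 4, now at (row=8, col=8)
Final: (row=8, col=8), facing North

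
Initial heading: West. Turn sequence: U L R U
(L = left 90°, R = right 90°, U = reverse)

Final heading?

Start: West
  U (U-turn (180°)) -> East
  L (left (90° counter-clockwise)) -> North
  R (right (90° clockwise)) -> East
  U (U-turn (180°)) -> West
Final: West

Answer: Final heading: West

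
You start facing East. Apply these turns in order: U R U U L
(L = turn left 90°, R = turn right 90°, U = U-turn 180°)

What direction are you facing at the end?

Answer: Final heading: West

Derivation:
Start: East
  U (U-turn (180°)) -> West
  R (right (90° clockwise)) -> North
  U (U-turn (180°)) -> South
  U (U-turn (180°)) -> North
  L (left (90° counter-clockwise)) -> West
Final: West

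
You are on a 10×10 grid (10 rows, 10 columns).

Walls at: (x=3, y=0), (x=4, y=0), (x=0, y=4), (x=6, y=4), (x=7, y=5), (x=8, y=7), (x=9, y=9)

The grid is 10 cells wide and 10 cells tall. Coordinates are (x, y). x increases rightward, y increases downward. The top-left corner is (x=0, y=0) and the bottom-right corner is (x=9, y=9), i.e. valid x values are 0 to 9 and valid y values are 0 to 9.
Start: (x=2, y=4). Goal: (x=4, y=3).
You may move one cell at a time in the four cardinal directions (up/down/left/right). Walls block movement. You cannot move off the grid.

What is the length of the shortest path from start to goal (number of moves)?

Answer: Shortest path length: 3

Derivation:
BFS from (x=2, y=4) until reaching (x=4, y=3):
  Distance 0: (x=2, y=4)
  Distance 1: (x=2, y=3), (x=1, y=4), (x=3, y=4), (x=2, y=5)
  Distance 2: (x=2, y=2), (x=1, y=3), (x=3, y=3), (x=4, y=4), (x=1, y=5), (x=3, y=5), (x=2, y=6)
  Distance 3: (x=2, y=1), (x=1, y=2), (x=3, y=2), (x=0, y=3), (x=4, y=3), (x=5, y=4), (x=0, y=5), (x=4, y=5), (x=1, y=6), (x=3, y=6), (x=2, y=7)  <- goal reached here
One shortest path (3 moves): (x=2, y=4) -> (x=3, y=4) -> (x=4, y=4) -> (x=4, y=3)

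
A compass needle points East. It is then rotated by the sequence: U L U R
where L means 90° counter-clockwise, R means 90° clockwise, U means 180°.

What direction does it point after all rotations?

Answer: Final heading: East

Derivation:
Start: East
  U (U-turn (180°)) -> West
  L (left (90° counter-clockwise)) -> South
  U (U-turn (180°)) -> North
  R (right (90° clockwise)) -> East
Final: East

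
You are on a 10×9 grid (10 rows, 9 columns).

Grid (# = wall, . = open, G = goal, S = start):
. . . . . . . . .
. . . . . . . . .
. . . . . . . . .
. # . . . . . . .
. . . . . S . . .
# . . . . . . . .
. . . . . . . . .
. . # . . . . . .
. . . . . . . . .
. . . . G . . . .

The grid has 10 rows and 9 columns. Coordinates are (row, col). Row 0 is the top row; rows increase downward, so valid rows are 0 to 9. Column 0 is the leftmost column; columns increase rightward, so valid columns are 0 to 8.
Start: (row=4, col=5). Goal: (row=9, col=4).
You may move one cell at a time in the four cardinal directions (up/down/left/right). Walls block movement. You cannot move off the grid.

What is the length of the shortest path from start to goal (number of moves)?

BFS from (row=4, col=5) until reaching (row=9, col=4):
  Distance 0: (row=4, col=5)
  Distance 1: (row=3, col=5), (row=4, col=4), (row=4, col=6), (row=5, col=5)
  Distance 2: (row=2, col=5), (row=3, col=4), (row=3, col=6), (row=4, col=3), (row=4, col=7), (row=5, col=4), (row=5, col=6), (row=6, col=5)
  Distance 3: (row=1, col=5), (row=2, col=4), (row=2, col=6), (row=3, col=3), (row=3, col=7), (row=4, col=2), (row=4, col=8), (row=5, col=3), (row=5, col=7), (row=6, col=4), (row=6, col=6), (row=7, col=5)
  Distance 4: (row=0, col=5), (row=1, col=4), (row=1, col=6), (row=2, col=3), (row=2, col=7), (row=3, col=2), (row=3, col=8), (row=4, col=1), (row=5, col=2), (row=5, col=8), (row=6, col=3), (row=6, col=7), (row=7, col=4), (row=7, col=6), (row=8, col=5)
  Distance 5: (row=0, col=4), (row=0, col=6), (row=1, col=3), (row=1, col=7), (row=2, col=2), (row=2, col=8), (row=4, col=0), (row=5, col=1), (row=6, col=2), (row=6, col=8), (row=7, col=3), (row=7, col=7), (row=8, col=4), (row=8, col=6), (row=9, col=5)
  Distance 6: (row=0, col=3), (row=0, col=7), (row=1, col=2), (row=1, col=8), (row=2, col=1), (row=3, col=0), (row=6, col=1), (row=7, col=8), (row=8, col=3), (row=8, col=7), (row=9, col=4), (row=9, col=6)  <- goal reached here
One shortest path (6 moves): (row=4, col=5) -> (row=4, col=4) -> (row=5, col=4) -> (row=6, col=4) -> (row=7, col=4) -> (row=8, col=4) -> (row=9, col=4)

Answer: Shortest path length: 6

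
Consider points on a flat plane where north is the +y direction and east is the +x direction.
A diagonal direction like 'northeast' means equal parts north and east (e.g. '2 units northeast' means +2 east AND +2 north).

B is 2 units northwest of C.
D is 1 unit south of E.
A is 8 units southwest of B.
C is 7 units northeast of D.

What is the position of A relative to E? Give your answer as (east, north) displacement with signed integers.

Answer: A is at (east=-3, north=0) relative to E.

Derivation:
Place E at the origin (east=0, north=0).
  D is 1 unit south of E: delta (east=+0, north=-1); D at (east=0, north=-1).
  C is 7 units northeast of D: delta (east=+7, north=+7); C at (east=7, north=6).
  B is 2 units northwest of C: delta (east=-2, north=+2); B at (east=5, north=8).
  A is 8 units southwest of B: delta (east=-8, north=-8); A at (east=-3, north=0).
Therefore A relative to E: (east=-3, north=0).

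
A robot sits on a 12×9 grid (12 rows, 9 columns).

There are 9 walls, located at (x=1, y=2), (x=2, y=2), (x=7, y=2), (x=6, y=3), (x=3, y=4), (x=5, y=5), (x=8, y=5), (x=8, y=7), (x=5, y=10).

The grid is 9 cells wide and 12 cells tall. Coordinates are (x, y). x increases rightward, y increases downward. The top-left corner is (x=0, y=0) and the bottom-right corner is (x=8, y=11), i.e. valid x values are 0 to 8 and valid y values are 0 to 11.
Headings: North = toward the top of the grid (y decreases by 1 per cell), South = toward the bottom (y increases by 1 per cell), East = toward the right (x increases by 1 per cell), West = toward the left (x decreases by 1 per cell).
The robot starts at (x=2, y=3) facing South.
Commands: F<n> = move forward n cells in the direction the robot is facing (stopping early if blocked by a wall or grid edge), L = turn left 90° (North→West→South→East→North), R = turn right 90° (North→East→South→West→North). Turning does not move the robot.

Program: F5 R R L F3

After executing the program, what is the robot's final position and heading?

Answer: Final position: (x=0, y=8), facing West

Derivation:
Start: (x=2, y=3), facing South
  F5: move forward 5, now at (x=2, y=8)
  R: turn right, now facing West
  R: turn right, now facing North
  L: turn left, now facing West
  F3: move forward 2/3 (blocked), now at (x=0, y=8)
Final: (x=0, y=8), facing West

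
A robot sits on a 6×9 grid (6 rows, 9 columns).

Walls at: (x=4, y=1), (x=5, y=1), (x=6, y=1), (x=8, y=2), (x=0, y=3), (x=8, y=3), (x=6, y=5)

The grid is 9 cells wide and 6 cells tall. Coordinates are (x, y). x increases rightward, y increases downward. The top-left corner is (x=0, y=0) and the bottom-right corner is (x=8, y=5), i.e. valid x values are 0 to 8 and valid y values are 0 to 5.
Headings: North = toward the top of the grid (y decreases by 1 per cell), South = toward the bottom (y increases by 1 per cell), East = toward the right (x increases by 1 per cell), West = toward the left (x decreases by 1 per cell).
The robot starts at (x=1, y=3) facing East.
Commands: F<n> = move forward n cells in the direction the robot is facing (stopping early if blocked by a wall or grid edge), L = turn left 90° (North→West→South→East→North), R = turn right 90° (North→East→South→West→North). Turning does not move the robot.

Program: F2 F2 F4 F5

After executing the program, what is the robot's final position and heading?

Start: (x=1, y=3), facing East
  F2: move forward 2, now at (x=3, y=3)
  F2: move forward 2, now at (x=5, y=3)
  F4: move forward 2/4 (blocked), now at (x=7, y=3)
  F5: move forward 0/5 (blocked), now at (x=7, y=3)
Final: (x=7, y=3), facing East

Answer: Final position: (x=7, y=3), facing East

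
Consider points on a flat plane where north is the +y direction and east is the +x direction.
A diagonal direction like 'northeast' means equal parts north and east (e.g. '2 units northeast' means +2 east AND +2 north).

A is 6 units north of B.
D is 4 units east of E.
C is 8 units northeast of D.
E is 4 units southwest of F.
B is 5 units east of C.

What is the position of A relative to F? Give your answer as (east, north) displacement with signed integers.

Answer: A is at (east=13, north=10) relative to F.

Derivation:
Place F at the origin (east=0, north=0).
  E is 4 units southwest of F: delta (east=-4, north=-4); E at (east=-4, north=-4).
  D is 4 units east of E: delta (east=+4, north=+0); D at (east=0, north=-4).
  C is 8 units northeast of D: delta (east=+8, north=+8); C at (east=8, north=4).
  B is 5 units east of C: delta (east=+5, north=+0); B at (east=13, north=4).
  A is 6 units north of B: delta (east=+0, north=+6); A at (east=13, north=10).
Therefore A relative to F: (east=13, north=10).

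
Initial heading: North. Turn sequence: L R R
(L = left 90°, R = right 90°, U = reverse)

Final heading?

Answer: Final heading: East

Derivation:
Start: North
  L (left (90° counter-clockwise)) -> West
  R (right (90° clockwise)) -> North
  R (right (90° clockwise)) -> East
Final: East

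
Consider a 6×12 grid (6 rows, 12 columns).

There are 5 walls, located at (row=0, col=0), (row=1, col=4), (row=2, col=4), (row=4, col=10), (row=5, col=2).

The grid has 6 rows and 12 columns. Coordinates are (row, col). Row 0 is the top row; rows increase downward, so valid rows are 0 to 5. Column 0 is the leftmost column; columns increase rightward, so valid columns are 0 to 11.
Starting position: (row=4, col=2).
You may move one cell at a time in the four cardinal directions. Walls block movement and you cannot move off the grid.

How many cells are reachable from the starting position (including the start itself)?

BFS flood-fill from (row=4, col=2):
  Distance 0: (row=4, col=2)
  Distance 1: (row=3, col=2), (row=4, col=1), (row=4, col=3)
  Distance 2: (row=2, col=2), (row=3, col=1), (row=3, col=3), (row=4, col=0), (row=4, col=4), (row=5, col=1), (row=5, col=3)
  Distance 3: (row=1, col=2), (row=2, col=1), (row=2, col=3), (row=3, col=0), (row=3, col=4), (row=4, col=5), (row=5, col=0), (row=5, col=4)
  Distance 4: (row=0, col=2), (row=1, col=1), (row=1, col=3), (row=2, col=0), (row=3, col=5), (row=4, col=6), (row=5, col=5)
  Distance 5: (row=0, col=1), (row=0, col=3), (row=1, col=0), (row=2, col=5), (row=3, col=6), (row=4, col=7), (row=5, col=6)
  Distance 6: (row=0, col=4), (row=1, col=5), (row=2, col=6), (row=3, col=7), (row=4, col=8), (row=5, col=7)
  Distance 7: (row=0, col=5), (row=1, col=6), (row=2, col=7), (row=3, col=8), (row=4, col=9), (row=5, col=8)
  Distance 8: (row=0, col=6), (row=1, col=7), (row=2, col=8), (row=3, col=9), (row=5, col=9)
  Distance 9: (row=0, col=7), (row=1, col=8), (row=2, col=9), (row=3, col=10), (row=5, col=10)
  Distance 10: (row=0, col=8), (row=1, col=9), (row=2, col=10), (row=3, col=11), (row=5, col=11)
  Distance 11: (row=0, col=9), (row=1, col=10), (row=2, col=11), (row=4, col=11)
  Distance 12: (row=0, col=10), (row=1, col=11)
  Distance 13: (row=0, col=11)
Total reachable: 67 (grid has 67 open cells total)

Answer: Reachable cells: 67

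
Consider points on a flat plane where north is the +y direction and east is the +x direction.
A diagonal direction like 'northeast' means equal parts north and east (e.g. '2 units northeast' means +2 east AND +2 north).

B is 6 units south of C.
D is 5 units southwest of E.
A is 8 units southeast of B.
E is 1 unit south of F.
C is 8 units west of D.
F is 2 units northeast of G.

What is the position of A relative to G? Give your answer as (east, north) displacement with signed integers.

Place G at the origin (east=0, north=0).
  F is 2 units northeast of G: delta (east=+2, north=+2); F at (east=2, north=2).
  E is 1 unit south of F: delta (east=+0, north=-1); E at (east=2, north=1).
  D is 5 units southwest of E: delta (east=-5, north=-5); D at (east=-3, north=-4).
  C is 8 units west of D: delta (east=-8, north=+0); C at (east=-11, north=-4).
  B is 6 units south of C: delta (east=+0, north=-6); B at (east=-11, north=-10).
  A is 8 units southeast of B: delta (east=+8, north=-8); A at (east=-3, north=-18).
Therefore A relative to G: (east=-3, north=-18).

Answer: A is at (east=-3, north=-18) relative to G.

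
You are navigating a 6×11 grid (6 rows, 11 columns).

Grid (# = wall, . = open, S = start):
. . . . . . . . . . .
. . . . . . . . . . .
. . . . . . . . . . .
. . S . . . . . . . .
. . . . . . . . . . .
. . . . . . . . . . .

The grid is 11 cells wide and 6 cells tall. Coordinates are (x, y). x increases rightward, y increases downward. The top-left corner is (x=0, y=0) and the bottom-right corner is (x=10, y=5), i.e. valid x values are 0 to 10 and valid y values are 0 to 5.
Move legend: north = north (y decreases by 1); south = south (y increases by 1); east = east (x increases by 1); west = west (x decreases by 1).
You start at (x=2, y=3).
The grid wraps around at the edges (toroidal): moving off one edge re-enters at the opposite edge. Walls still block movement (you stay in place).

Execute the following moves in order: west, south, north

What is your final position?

Start: (x=2, y=3)
  west (west): (x=2, y=3) -> (x=1, y=3)
  south (south): (x=1, y=3) -> (x=1, y=4)
  north (north): (x=1, y=4) -> (x=1, y=3)
Final: (x=1, y=3)

Answer: Final position: (x=1, y=3)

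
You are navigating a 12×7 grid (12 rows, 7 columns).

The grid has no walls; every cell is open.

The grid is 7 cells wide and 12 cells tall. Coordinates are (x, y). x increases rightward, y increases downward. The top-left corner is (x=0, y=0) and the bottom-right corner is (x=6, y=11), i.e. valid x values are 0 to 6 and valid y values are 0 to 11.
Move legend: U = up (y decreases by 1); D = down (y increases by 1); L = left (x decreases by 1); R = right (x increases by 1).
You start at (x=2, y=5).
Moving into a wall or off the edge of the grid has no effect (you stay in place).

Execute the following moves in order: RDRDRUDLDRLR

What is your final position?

Answer: Final position: (x=5, y=8)

Derivation:
Start: (x=2, y=5)
  R (right): (x=2, y=5) -> (x=3, y=5)
  D (down): (x=3, y=5) -> (x=3, y=6)
  R (right): (x=3, y=6) -> (x=4, y=6)
  D (down): (x=4, y=6) -> (x=4, y=7)
  R (right): (x=4, y=7) -> (x=5, y=7)
  U (up): (x=5, y=7) -> (x=5, y=6)
  D (down): (x=5, y=6) -> (x=5, y=7)
  L (left): (x=5, y=7) -> (x=4, y=7)
  D (down): (x=4, y=7) -> (x=4, y=8)
  R (right): (x=4, y=8) -> (x=5, y=8)
  L (left): (x=5, y=8) -> (x=4, y=8)
  R (right): (x=4, y=8) -> (x=5, y=8)
Final: (x=5, y=8)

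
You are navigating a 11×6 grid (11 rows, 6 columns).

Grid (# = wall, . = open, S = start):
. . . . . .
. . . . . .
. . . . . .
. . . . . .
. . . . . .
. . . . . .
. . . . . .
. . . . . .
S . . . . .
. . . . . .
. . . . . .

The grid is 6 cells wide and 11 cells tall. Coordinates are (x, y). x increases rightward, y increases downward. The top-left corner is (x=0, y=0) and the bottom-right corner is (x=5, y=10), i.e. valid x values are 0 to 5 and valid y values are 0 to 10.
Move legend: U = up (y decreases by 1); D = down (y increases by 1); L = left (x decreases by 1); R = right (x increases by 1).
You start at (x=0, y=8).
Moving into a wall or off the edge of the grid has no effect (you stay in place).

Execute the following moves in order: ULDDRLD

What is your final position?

Start: (x=0, y=8)
  U (up): (x=0, y=8) -> (x=0, y=7)
  L (left): blocked, stay at (x=0, y=7)
  D (down): (x=0, y=7) -> (x=0, y=8)
  D (down): (x=0, y=8) -> (x=0, y=9)
  R (right): (x=0, y=9) -> (x=1, y=9)
  L (left): (x=1, y=9) -> (x=0, y=9)
  D (down): (x=0, y=9) -> (x=0, y=10)
Final: (x=0, y=10)

Answer: Final position: (x=0, y=10)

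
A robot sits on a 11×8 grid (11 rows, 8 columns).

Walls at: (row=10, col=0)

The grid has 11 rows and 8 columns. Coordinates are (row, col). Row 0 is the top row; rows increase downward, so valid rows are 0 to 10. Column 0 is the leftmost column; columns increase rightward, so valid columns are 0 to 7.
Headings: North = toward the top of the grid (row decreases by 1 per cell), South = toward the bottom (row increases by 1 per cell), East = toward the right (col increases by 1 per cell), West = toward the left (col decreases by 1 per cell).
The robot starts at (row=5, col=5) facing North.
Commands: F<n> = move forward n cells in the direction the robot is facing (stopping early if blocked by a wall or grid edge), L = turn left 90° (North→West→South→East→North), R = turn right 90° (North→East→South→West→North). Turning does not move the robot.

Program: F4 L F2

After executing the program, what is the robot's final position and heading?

Start: (row=5, col=5), facing North
  F4: move forward 4, now at (row=1, col=5)
  L: turn left, now facing West
  F2: move forward 2, now at (row=1, col=3)
Final: (row=1, col=3), facing West

Answer: Final position: (row=1, col=3), facing West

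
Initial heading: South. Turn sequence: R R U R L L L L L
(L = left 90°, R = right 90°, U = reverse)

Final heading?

Start: South
  R (right (90° clockwise)) -> West
  R (right (90° clockwise)) -> North
  U (U-turn (180°)) -> South
  R (right (90° clockwise)) -> West
  L (left (90° counter-clockwise)) -> South
  L (left (90° counter-clockwise)) -> East
  L (left (90° counter-clockwise)) -> North
  L (left (90° counter-clockwise)) -> West
  L (left (90° counter-clockwise)) -> South
Final: South

Answer: Final heading: South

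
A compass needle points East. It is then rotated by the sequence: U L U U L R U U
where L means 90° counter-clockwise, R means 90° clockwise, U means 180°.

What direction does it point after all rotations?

Start: East
  U (U-turn (180°)) -> West
  L (left (90° counter-clockwise)) -> South
  U (U-turn (180°)) -> North
  U (U-turn (180°)) -> South
  L (left (90° counter-clockwise)) -> East
  R (right (90° clockwise)) -> South
  U (U-turn (180°)) -> North
  U (U-turn (180°)) -> South
Final: South

Answer: Final heading: South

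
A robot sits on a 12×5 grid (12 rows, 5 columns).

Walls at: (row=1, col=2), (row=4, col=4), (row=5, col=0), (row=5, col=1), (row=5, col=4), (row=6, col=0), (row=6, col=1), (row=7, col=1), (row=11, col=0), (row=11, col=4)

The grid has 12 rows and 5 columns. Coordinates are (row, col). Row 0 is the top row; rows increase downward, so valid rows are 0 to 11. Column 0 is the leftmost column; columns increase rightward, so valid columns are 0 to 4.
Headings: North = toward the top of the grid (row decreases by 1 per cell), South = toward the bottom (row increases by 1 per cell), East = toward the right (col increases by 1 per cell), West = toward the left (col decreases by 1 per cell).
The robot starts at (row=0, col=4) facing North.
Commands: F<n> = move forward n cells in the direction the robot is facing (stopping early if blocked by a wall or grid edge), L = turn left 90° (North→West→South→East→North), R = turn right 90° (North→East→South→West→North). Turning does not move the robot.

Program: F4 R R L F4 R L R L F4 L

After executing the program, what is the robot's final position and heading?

Answer: Final position: (row=0, col=4), facing North

Derivation:
Start: (row=0, col=4), facing North
  F4: move forward 0/4 (blocked), now at (row=0, col=4)
  R: turn right, now facing East
  R: turn right, now facing South
  L: turn left, now facing East
  F4: move forward 0/4 (blocked), now at (row=0, col=4)
  R: turn right, now facing South
  L: turn left, now facing East
  R: turn right, now facing South
  L: turn left, now facing East
  F4: move forward 0/4 (blocked), now at (row=0, col=4)
  L: turn left, now facing North
Final: (row=0, col=4), facing North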